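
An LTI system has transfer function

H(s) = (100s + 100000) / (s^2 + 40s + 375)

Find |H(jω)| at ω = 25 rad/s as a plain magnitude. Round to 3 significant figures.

Substitute s = j25:
Numerator: 100(j25) + 100000 = 100000 + j2500
Denominator: (j25)^2 + 40(j25) + 375 = -250 + j1000
|N| = √(100000² + 2500²) ≈ 1.0003e+05, ∠N ≈ 1.43°
|D| = √(250² + 1000²) ≈ 1030.8, ∠D ≈ 104.04°
|H| = 1.0003e+05 / 1030.8 ≈ 97.041

97.0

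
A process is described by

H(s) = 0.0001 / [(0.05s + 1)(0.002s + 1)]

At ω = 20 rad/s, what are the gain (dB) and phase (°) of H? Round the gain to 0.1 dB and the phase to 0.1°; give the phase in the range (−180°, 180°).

At ω = 20 rad/s:
pole (1 + j20·0.05) = 1 + j1 → |·| ≈ 1.4142, ∠ ≈ 45.00°
pole (1 + j20·0.002) = 1 + j0.04 → |·| ≈ 1.0008, ∠ ≈ 2.29°
|H| = 0.0001 · 1 / (1.4142 · 1.0008) ≈ 7.0655e-05
Gain = 20 log₁₀(7.0655e-05) ≈ -83.02 dB
∠H = (0°) − (45.00° + 2.29°) = -47.29°

-83.0 dB, -47.3°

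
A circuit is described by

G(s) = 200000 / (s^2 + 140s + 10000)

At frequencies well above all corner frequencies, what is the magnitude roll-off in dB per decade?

-40 dB/decade

Each pole contributes −20 dB/decade at high frequency; each zero contributes +20 dB/decade.
Net: 0 zero(s) − 2 pole(s) → -40 dB/decade.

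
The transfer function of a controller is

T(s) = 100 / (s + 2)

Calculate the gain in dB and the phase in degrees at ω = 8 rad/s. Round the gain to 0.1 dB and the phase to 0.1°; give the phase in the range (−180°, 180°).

Substitute s = j8:
Numerator: 100 = 100 + j0
Denominator: (j8) + 2 = 2 + j8
|N| = √(100² + 0²) ≈ 100, ∠N ≈ 0.00°
|D| = √(2² + 8²) ≈ 8.2462, ∠D ≈ 75.96°
|T| = 100 / 8.2462 ≈ 12.127
Gain = 20 log₁₀(12.127) ≈ 21.68 dB
∠T = 0.00° − 75.96° = -75.96°

21.7 dB, -76.0°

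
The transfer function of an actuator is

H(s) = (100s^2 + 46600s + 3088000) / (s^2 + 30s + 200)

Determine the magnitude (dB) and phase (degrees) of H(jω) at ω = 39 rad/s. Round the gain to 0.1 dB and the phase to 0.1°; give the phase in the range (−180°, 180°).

Substitute s = j39:
Numerator: 100(j39)^2 + 46600(j39) + 3088000 = 2935900 + j1817400
Denominator: (j39)^2 + 30(j39) + 200 = -1321 + j1170
|N| = √(2935900² + 1817400²) ≈ 3.4529e+06, ∠N ≈ 31.76°
|D| = √(1321² + 1170²) ≈ 1764.6, ∠D ≈ 138.47°
|H| = 3.4529e+06 / 1764.6 ≈ 1956.8
Gain = 20 log₁₀(1956.8) ≈ 65.83 dB
∠H = 31.76° − 138.47° = -106.71°

65.8 dB, -106.7°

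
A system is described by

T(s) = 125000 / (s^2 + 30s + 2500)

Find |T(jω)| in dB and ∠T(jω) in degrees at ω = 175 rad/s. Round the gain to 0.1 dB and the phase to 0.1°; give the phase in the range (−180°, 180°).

12.8 dB, -169.4°

At s = jω = j175:
quadratic: (j175)² + 30·j175 + 2500 = -28125 + j5250 → |·| ≈ 28611, ∠ ≈ 169.43°
|T| = 125000 / 28611 ≈ 4.3689
Gain = 20 log₁₀(4.3689) ≈ 12.81 dB
∠T = 0.00° − 169.43° = -169.43°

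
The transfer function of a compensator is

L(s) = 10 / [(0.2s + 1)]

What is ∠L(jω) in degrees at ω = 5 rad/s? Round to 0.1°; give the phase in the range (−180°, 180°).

At ω = 5 rad/s:
pole (1 + j5·0.2) = 1 + j1 → |·| ≈ 1.4142, ∠ ≈ 45.00°
∠L = (0°) − (45.00°) = -45.00°

-45.0°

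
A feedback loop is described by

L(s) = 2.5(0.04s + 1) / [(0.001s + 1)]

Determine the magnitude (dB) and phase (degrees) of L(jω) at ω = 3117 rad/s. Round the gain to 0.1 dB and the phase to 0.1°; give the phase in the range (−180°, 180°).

At ω = 3117 rad/s:
zero (1 + j3117·0.04) = 1 + j124.68 → |·| ≈ 124.68, ∠ ≈ 89.54°
pole (1 + j3117·0.001) = 1 + j3.117 → |·| ≈ 3.2735, ∠ ≈ 72.21°
|L| = 2.5 · 124.68 / (3.2735) ≈ 95.219
Gain = 20 log₁₀(95.219) ≈ 39.57 dB
∠L = (89.54°) − (72.21°) = 17.33°

39.6 dB, 17.3°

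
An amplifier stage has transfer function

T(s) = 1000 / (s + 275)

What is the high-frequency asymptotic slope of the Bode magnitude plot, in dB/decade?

Each pole contributes −20 dB/decade at high frequency; each zero contributes +20 dB/decade.
Net: 0 zero(s) − 1 pole(s) → -20 dB/decade.

-20 dB/decade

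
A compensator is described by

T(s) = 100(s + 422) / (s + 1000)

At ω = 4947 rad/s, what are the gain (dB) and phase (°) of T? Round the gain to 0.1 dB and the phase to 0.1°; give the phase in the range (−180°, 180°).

At s = jω = j4947:
zero (s+422): 422 + j4947 → |·| = √(422²+4947²) = √24650893 ≈ 4965, ∠ = arctan(4947/422) ≈ 85.12°
pole (s+1000): 1000 + j4947 → |·| = √(1000²+4947²) = √25472809 ≈ 5047.1, ∠ = arctan(4947/1000) ≈ 78.57°
|T| = 100 · 4965 / 5047.1 ≈ 98.373
Gain = 20 log₁₀(98.373) ≈ 39.86 dB
∠T = 85.12° − 78.57° = 6.55°

39.9 dB, 6.6°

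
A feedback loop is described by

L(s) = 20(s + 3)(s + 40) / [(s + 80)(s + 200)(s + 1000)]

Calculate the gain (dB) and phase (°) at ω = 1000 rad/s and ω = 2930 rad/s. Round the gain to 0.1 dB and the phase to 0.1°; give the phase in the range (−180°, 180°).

At s = jω = j1000:
zero (s+3): 3 + j1000 → |·| = √(3²+1000²) = √1000009 ≈ 1000, ∠ = arctan(1000/3) ≈ 89.83°
zero (s+40): 40 + j1000 → |·| = √(40²+1000²) = √1001600 ≈ 1000.8, ∠ = arctan(1000/40) ≈ 87.71°
pole (s+80): 80 + j1000 → |·| = √(80²+1000²) = √1006400 ≈ 1003.2, ∠ = arctan(1000/80) ≈ 85.43°
pole (s+200): 200 + j1000 → |·| = √(200²+1000²) = √1040000 ≈ 1019.8, ∠ = arctan(1000/200) ≈ 78.69°
pole (s+1000): 1000 + j1000 → |·| = √(1000²+1000²) = √2000000 ≈ 1414.2, ∠ = arctan(1000/1000) ≈ 45.00°
|L| = 20 · 1.0008e+06 / 1.4468e+09 ≈ 0.013835
Gain = 20 log₁₀(0.013835) ≈ -37.18 dB
∠L = 177.54° − 209.12° = -31.58°

At s = jω = j2930:
zero (s+3): 3 + j2930 → |·| = √(3²+2930²) = √8584909 ≈ 2930, ∠ = arctan(2930/3) ≈ 89.94°
zero (s+40): 40 + j2930 → |·| = √(40²+2930²) = √8586500 ≈ 2930.3, ∠ = arctan(2930/40) ≈ 89.22°
pole (s+80): 80 + j2930 → |·| = √(80²+2930²) = √8591300 ≈ 2931.1, ∠ = arctan(2930/80) ≈ 88.44°
pole (s+200): 200 + j2930 → |·| = √(200²+2930²) = √8624900 ≈ 2936.8, ∠ = arctan(2930/200) ≈ 86.10°
pole (s+1000): 1000 + j2930 → |·| = √(1000²+2930²) = √9584900 ≈ 3095.9, ∠ = arctan(2930/1000) ≈ 71.16°
|L| = 20 · 8.5858e+06 / 2.665e+10 ≈ 0.0064434
Gain = 20 log₁₀(0.0064434) ≈ -43.82 dB
∠L = 179.16° − 245.70° = -66.54°

ω = 1000: -37.2 dB, -31.6°; ω = 2930: -43.8 dB, -66.5°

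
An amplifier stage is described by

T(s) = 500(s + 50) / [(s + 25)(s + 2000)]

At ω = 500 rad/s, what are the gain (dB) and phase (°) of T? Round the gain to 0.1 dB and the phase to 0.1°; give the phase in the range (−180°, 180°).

-12.3 dB, -16.9°

At s = jω = j500:
zero (s+50): 50 + j500 → |·| = √(50²+500²) = √252500 ≈ 502.49, ∠ = arctan(500/50) ≈ 84.29°
pole (s+25): 25 + j500 → |·| = √(25²+500²) = √250625 ≈ 500.62, ∠ = arctan(500/25) ≈ 87.14°
pole (s+2000): 2000 + j500 → |·| = √(2000²+500²) = √4250000 ≈ 2061.6, ∠ = arctan(500/2000) ≈ 14.04°
|T| = 500 · 502.49 / 1.0321e+06 ≈ 0.24343
Gain = 20 log₁₀(0.24343) ≈ -12.27 dB
∠T = 84.29° − 101.18° = -16.89°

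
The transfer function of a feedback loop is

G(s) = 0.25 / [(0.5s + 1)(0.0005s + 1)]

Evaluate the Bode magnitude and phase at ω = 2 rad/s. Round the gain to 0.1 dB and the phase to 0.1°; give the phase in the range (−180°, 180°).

-15.1 dB, -45.1°

At ω = 2 rad/s:
pole (1 + j2·0.5) = 1 + j1 → |·| ≈ 1.4142, ∠ ≈ 45.00°
pole (1 + j2·0.0005) = 1 + j0.001 → |·| ≈ 1, ∠ ≈ 0.06°
|G| = 0.25 · 1 / (1.4142 · 1) ≈ 0.17678
Gain = 20 log₁₀(0.17678) ≈ -15.05 dB
∠G = (0°) − (45.00° + 0.06°) = -45.06°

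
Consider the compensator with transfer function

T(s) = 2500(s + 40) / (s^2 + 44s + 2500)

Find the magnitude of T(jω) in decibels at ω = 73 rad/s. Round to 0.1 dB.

33.7 dB

At s = jω = j73:
zero (s+40): 40 + j73 → |·| = √(40²+73²) = √6929 ≈ 83.241, ∠ = arctan(73/40) ≈ 61.28°
quadratic: (j73)² + 44·j73 + 2500 = -2829 + j3212 → |·| ≈ 4280.2, ∠ ≈ 131.37°
|T| = 2500 · 83.241 / 4280.2 ≈ 48.62
Gain = 20 log₁₀(48.62) ≈ 33.74 dB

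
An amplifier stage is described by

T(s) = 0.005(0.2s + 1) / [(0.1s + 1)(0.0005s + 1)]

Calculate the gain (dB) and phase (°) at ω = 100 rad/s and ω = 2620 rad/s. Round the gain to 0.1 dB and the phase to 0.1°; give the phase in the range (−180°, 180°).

At ω = 100 rad/s:
zero (1 + j100·0.2) = 1 + j20 → |·| ≈ 20.025, ∠ ≈ 87.14°
pole (1 + j100·0.1) = 1 + j10 → |·| ≈ 10.05, ∠ ≈ 84.29°
pole (1 + j100·0.0005) = 1 + j0.05 → |·| ≈ 1.0012, ∠ ≈ 2.86°
|T| = 0.005 · 20.025 / (10.05 · 1.0012) ≈ 0.0099507
Gain = 20 log₁₀(0.0099507) ≈ -40.04 dB
∠T = (87.14°) − (84.29° + 2.86°) = -0.01°

At ω = 2620 rad/s:
zero (1 + j2620·0.2) = 1 + j524 → |·| ≈ 524, ∠ ≈ 89.89°
pole (1 + j2620·0.1) = 1 + j262 → |·| ≈ 262, ∠ ≈ 89.78°
pole (1 + j2620·0.0005) = 1 + j1.31 → |·| ≈ 1.6481, ∠ ≈ 52.64°
|T| = 0.005 · 524 / (262 · 1.6481) ≈ 0.0060676
Gain = 20 log₁₀(0.0060676) ≈ -44.34 dB
∠T = (89.89°) − (89.78° + 52.64°) = -52.53°

ω = 100: -40.0 dB, -0.0°; ω = 2620: -44.3 dB, -52.5°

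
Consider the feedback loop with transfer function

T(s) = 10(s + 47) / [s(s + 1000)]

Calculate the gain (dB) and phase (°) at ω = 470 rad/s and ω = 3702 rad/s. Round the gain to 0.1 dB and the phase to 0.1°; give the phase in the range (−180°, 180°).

ω = 470: -40.8 dB, -30.9°; ω = 3702: -51.7 dB, -75.6°

At s = jω = j470:
zero (s+47): 47 + j470 → |·| = √(47²+470²) = √223109 ≈ 472.34, ∠ = arctan(470/47) ≈ 84.29°
pole (s+1000): 1000 + j470 → |·| = √(1000²+470²) = √1220900 ≈ 1104.9, ∠ = arctan(470/1000) ≈ 25.17°
pole at origin: |s| = 470, ∠ = 90.00° (in denominator)
|T| = 10 · 472.34 / 5.193e+05 ≈ 0.0090957
Gain = 20 log₁₀(0.0090957) ≈ -40.82 dB
∠T = 84.29° − 115.17° = -30.88°

At s = jω = j3702:
zero (s+47): 47 + j3702 → |·| = √(47²+3702²) = √13707013 ≈ 3702.3, ∠ = arctan(3702/47) ≈ 89.27°
pole (s+1000): 1000 + j3702 → |·| = √(1000²+3702²) = √14704804 ≈ 3834.7, ∠ = arctan(3702/1000) ≈ 74.88°
pole at origin: |s| = 3702, ∠ = 90.00° (in denominator)
|T| = 10 · 3702.3 / 1.4196e+07 ≈ 0.002608
Gain = 20 log₁₀(0.002608) ≈ -51.67 dB
∠T = 89.27° − 164.88° = -75.61°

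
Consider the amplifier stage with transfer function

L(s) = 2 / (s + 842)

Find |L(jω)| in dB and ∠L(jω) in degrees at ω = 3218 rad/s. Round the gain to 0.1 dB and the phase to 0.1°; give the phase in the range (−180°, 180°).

Substitute s = j3218:
Numerator: 2 = 2 + j0
Denominator: (j3218) + 842 = 842 + j3218
|N| = √(2² + 0²) ≈ 2, ∠N ≈ 0.00°
|D| = √(842² + 3218²) ≈ 3326.3, ∠D ≈ 75.34°
|L| = 2 / 3326.3 ≈ 0.00060127
Gain = 20 log₁₀(0.00060127) ≈ -64.42 dB
∠L = 0.00° − 75.34° = -75.34°

-64.4 dB, -75.3°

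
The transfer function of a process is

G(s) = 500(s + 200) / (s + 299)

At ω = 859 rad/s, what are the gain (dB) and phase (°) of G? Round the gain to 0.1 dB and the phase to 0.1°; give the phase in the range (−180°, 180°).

At s = jω = j859:
zero (s+200): 200 + j859 → |·| = √(200²+859²) = √777881 ≈ 881.98, ∠ = arctan(859/200) ≈ 76.89°
pole (s+299): 299 + j859 → |·| = √(299²+859²) = √827282 ≈ 909.55, ∠ = arctan(859/299) ≈ 70.81°
|G| = 500 · 881.98 / 909.55 ≈ 484.84
Gain = 20 log₁₀(484.84) ≈ 53.71 dB
∠G = 76.89° − 70.81° = 6.08°

53.7 dB, 6.1°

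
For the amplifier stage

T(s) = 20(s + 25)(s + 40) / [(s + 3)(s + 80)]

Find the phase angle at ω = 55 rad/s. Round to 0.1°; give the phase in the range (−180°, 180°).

At s = jω = j55:
zero (s+25): 25 + j55 → |·| = √(25²+55²) = √3650 ≈ 60.415, ∠ = arctan(55/25) ≈ 65.56°
zero (s+40): 40 + j55 → |·| = √(40²+55²) = √4625 ≈ 68.007, ∠ = arctan(55/40) ≈ 53.97°
pole (s+3): 3 + j55 → |·| = √(3²+55²) = √3034 ≈ 55.082, ∠ = arctan(55/3) ≈ 86.88°
pole (s+80): 80 + j55 → |·| = √(80²+55²) = √9425 ≈ 97.082, ∠ = arctan(55/80) ≈ 34.51°
∠T = 119.53° − 121.39° = -1.86°

-1.9°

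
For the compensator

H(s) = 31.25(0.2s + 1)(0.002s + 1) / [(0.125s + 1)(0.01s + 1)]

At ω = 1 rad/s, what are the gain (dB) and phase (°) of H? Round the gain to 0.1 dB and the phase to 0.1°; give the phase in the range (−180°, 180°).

30.0 dB, 3.7°

At ω = 1 rad/s:
zero (1 + j1·0.2) = 1 + j0.2 → |·| ≈ 1.0198, ∠ ≈ 11.31°
zero (1 + j1·0.002) = 1 + j0.002 → |·| ≈ 1, ∠ ≈ 0.11°
pole (1 + j1·0.125) = 1 + j0.125 → |·| ≈ 1.0078, ∠ ≈ 7.13°
pole (1 + j1·0.01) = 1 + j0.01 → |·| ≈ 1, ∠ ≈ 0.57°
|H| = 31.25 · 1.0198 · 1 / (1.0078 · 1) ≈ 31.622
Gain = 20 log₁₀(31.622) ≈ 30.00 dB
∠H = (11.31° + 0.11°) − (7.13° + 0.57°) = 3.72°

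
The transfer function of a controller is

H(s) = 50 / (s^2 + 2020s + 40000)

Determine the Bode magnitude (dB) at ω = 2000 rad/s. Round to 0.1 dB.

-101.1 dB

Substitute s = j2000:
Numerator: 50 = 50 + j0
Denominator: (j2000)^2 + 2020(j2000) + 40000 = -3960000 + j4040000
|N| = √(50² + 0²) ≈ 50, ∠N ≈ 0.00°
|D| = √(3960000² + 4040000²) ≈ 5.6571e+06, ∠D ≈ 134.43°
|H| = 50 / 5.6571e+06 ≈ 8.8385e-06
Gain = 20 log₁₀(8.8385e-06) ≈ -101.07 dB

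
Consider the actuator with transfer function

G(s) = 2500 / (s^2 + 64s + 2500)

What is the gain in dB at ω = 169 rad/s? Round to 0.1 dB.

-21.1 dB

At s = jω = j169:
quadratic: (j169)² + 64·j169 + 2500 = -26061 + j10816 → |·| ≈ 28216, ∠ ≈ 157.46°
|G| = 2500 / 28216 ≈ 0.088602
Gain = 20 log₁₀(0.088602) ≈ -21.05 dB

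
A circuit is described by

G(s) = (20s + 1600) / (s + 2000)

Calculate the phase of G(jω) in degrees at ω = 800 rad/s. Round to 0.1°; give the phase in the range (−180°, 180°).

62.5°

Substitute s = j800:
Numerator: 20(j800) + 1600 = 1600 + j16000
Denominator: (j800) + 2000 = 2000 + j800
|N| = √(1600² + 16000²) ≈ 16080, ∠N ≈ 84.29°
|D| = √(2000² + 800²) ≈ 2154.1, ∠D ≈ 21.80°
∠G = 84.29° − 21.80° = 62.49°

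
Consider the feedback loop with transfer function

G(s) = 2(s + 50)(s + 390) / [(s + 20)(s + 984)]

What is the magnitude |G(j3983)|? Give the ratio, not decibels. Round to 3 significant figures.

1.95

At s = jω = j3983:
zero (s+50): 50 + j3983 → |·| = √(50²+3983²) = √15866789 ≈ 3983.3, ∠ = arctan(3983/50) ≈ 89.28°
zero (s+390): 390 + j3983 → |·| = √(390²+3983²) = √16016389 ≈ 4002, ∠ = arctan(3983/390) ≈ 84.41°
pole (s+20): 20 + j3983 → |·| = √(20²+3983²) = √15864689 ≈ 3983.1, ∠ = arctan(3983/20) ≈ 89.71°
pole (s+984): 984 + j3983 → |·| = √(984²+3983²) = √16832545 ≈ 4102.7, ∠ = arctan(3983/984) ≈ 76.12°
|G| = 2 · 1.5941e+07 / 1.6341e+07 ≈ 1.951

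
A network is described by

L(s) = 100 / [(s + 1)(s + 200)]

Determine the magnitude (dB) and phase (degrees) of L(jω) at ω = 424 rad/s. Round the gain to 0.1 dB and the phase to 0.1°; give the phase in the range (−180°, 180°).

At s = jω = j424:
pole (s+1): 1 + j424 → |·| = √(1²+424²) = √179777 ≈ 424, ∠ = arctan(424/1) ≈ 89.86°
pole (s+200): 200 + j424 → |·| = √(200²+424²) = √219776 ≈ 468.8, ∠ = arctan(424/200) ≈ 64.75°
|L| = 100 / 1.9877e+05 ≈ 0.00050309
Gain = 20 log₁₀(0.00050309) ≈ -65.97 dB
∠L = 0.00° − 154.61° = -154.61°

-66.0 dB, -154.6°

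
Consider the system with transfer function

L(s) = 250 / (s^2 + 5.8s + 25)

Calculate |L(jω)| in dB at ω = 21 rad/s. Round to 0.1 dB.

At s = jω = j21:
quadratic: (j21)² + 5.8·j21 + 25 = -416 + j121.8 → |·| ≈ 433.46, ∠ ≈ 163.68°
|L| = 250 / 433.46 ≈ 0.57675
Gain = 20 log₁₀(0.57675) ≈ -4.78 dB

-4.8 dB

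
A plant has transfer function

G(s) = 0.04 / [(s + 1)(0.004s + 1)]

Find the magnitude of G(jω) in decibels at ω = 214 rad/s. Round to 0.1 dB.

At ω = 214 rad/s:
pole (1 + j214·1) = 1 + j214 → |·| ≈ 214, ∠ ≈ 89.73°
pole (1 + j214·0.004) = 1 + j0.856 → |·| ≈ 1.3163, ∠ ≈ 40.56°
|G| = 0.04 · 1 / (214 · 1.3163) ≈ 0.000142
Gain = 20 log₁₀(0.000142) ≈ -76.95 dB

-77.0 dB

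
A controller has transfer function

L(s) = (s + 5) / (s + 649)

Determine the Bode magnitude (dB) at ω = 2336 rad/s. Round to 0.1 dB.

-0.3 dB

Substitute s = j2336:
Numerator: (j2336) + 5 = 5 + j2336
Denominator: (j2336) + 649 = 649 + j2336
|N| = √(5² + 2336²) ≈ 2336, ∠N ≈ 89.88°
|D| = √(649² + 2336²) ≈ 2424.5, ∠D ≈ 74.47°
|L| = 2336 / 2424.5 ≈ 0.9635
Gain = 20 log₁₀(0.9635) ≈ -0.32 dB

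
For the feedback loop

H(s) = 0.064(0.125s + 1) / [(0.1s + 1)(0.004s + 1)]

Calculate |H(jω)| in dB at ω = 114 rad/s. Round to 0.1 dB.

-22.8 dB

At ω = 114 rad/s:
zero (1 + j114·0.125) = 1 + j14.25 → |·| ≈ 14.285, ∠ ≈ 85.99°
pole (1 + j114·0.1) = 1 + j11.4 → |·| ≈ 11.444, ∠ ≈ 84.99°
pole (1 + j114·0.004) = 1 + j0.456 → |·| ≈ 1.0991, ∠ ≈ 24.51°
|H| = 0.064 · 14.285 / (11.444 · 1.0991) ≈ 0.072685
Gain = 20 log₁₀(0.072685) ≈ -22.77 dB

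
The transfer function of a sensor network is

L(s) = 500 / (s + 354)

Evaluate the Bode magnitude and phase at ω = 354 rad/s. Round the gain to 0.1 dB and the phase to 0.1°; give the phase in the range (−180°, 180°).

-0.0 dB, -45.0°

Substitute s = j354:
Numerator: 500 = 500 + j0
Denominator: (j354) + 354 = 354 + j354
|N| = √(500² + 0²) ≈ 500, ∠N ≈ 0.00°
|D| = √(354² + 354²) ≈ 500.63, ∠D ≈ 45.00°
|L| = 500 / 500.63 ≈ 0.99874
Gain = 20 log₁₀(0.99874) ≈ -0.01 dB
∠L = 0.00° − 45.00° = -45.00°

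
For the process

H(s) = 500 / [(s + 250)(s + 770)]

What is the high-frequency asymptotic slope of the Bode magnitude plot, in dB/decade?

-40 dB/decade

Each pole contributes −20 dB/decade at high frequency; each zero contributes +20 dB/decade.
Net: 0 zero(s) − 2 pole(s) → -40 dB/decade.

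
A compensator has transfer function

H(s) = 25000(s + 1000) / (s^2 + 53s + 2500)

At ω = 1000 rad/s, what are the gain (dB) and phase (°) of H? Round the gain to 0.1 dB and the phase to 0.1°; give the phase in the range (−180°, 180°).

31.0 dB, -132.0°

At s = jω = j1000:
zero (s+1000): 1000 + j1000 → |·| = √(1000²+1000²) = √2000000 ≈ 1414.2, ∠ = arctan(1000/1000) ≈ 45.00°
quadratic: (j1000)² + 53·j1000 + 2500 = -997500 + j53000 → |·| ≈ 9.9891e+05, ∠ ≈ 176.96°
|H| = 25000 · 1414.2 / 9.9891e+05 ≈ 35.394
Gain = 20 log₁₀(35.394) ≈ 30.98 dB
∠H = 45.00° − 176.96° = -131.96°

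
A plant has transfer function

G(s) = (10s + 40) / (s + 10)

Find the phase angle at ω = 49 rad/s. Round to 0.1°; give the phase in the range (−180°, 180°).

6.9°

Substitute s = j49:
Numerator: 10(j49) + 40 = 40 + j490
Denominator: (j49) + 10 = 10 + j49
|N| = √(40² + 490²) ≈ 491.63, ∠N ≈ 85.33°
|D| = √(10² + 49²) ≈ 50.01, ∠D ≈ 78.47°
∠G = 85.33° − 78.47° = 6.86°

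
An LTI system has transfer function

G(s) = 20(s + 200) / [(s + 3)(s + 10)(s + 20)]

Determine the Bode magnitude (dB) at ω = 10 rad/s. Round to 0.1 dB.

At s = jω = j10:
zero (s+200): 200 + j10 → |·| = √(200²+10²) = √40100 ≈ 200.25, ∠ = arctan(10/200) ≈ 2.86°
pole (s+3): 3 + j10 → |·| = √(3²+10²) = √109 ≈ 10.44, ∠ = arctan(10/3) ≈ 73.30°
pole (s+10): 10 + j10 → |·| = √(10²+10²) = √200 ≈ 14.142, ∠ = arctan(10/10) ≈ 45.00°
pole (s+20): 20 + j10 → |·| = √(20²+10²) = √500 ≈ 22.361, ∠ = arctan(10/20) ≈ 26.57°
|G| = 20 · 200.25 / 3301.4 ≈ 1.2131
Gain = 20 log₁₀(1.2131) ≈ 1.68 dB

1.7 dB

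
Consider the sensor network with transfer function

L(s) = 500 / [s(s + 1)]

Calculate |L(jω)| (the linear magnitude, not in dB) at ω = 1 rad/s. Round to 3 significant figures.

At s = jω = j1:
pole (s+1): 1 + j1 → |·| = √(1²+1²) = √2 ≈ 1.4142, ∠ = arctan(1/1) ≈ 45.00°
pole at origin: |s| = 1, ∠ = 90.00° (in denominator)
|L| = 500 / 1.4142 ≈ 353.56

354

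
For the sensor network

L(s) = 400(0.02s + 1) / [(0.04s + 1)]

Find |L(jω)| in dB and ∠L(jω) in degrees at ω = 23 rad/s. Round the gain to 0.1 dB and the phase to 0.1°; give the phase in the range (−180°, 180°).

50.2 dB, -17.9°

At ω = 23 rad/s:
zero (1 + j23·0.02) = 1 + j0.46 → |·| ≈ 1.1007, ∠ ≈ 24.70°
pole (1 + j23·0.04) = 1 + j0.92 → |·| ≈ 1.3588, ∠ ≈ 42.61°
|L| = 400 · 1.1007 / (1.3588) ≈ 324.02
Gain = 20 log₁₀(324.02) ≈ 50.21 dB
∠L = (24.70°) − (42.61°) = -17.91°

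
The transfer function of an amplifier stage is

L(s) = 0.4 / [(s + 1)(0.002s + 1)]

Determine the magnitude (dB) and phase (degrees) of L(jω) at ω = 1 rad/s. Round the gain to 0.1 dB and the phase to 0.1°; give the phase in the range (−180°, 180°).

-11.0 dB, -45.1°

At ω = 1 rad/s:
pole (1 + j1·1) = 1 + j1 → |·| ≈ 1.4142, ∠ ≈ 45.00°
pole (1 + j1·0.002) = 1 + j0.002 → |·| ≈ 1, ∠ ≈ 0.11°
|L| = 0.4 · 1 / (1.4142 · 1) ≈ 0.28285
Gain = 20 log₁₀(0.28285) ≈ -10.97 dB
∠L = (0°) − (45.00° + 0.11°) = -45.11°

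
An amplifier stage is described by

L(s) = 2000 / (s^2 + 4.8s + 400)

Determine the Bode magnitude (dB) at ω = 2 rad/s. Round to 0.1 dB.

14.1 dB

At s = jω = j2:
quadratic: (j2)² + 4.8·j2 + 400 = 396 + j9.6 → |·| ≈ 396.12, ∠ ≈ 1.39°
|L| = 2000 / 396.12 ≈ 5.049
Gain = 20 log₁₀(5.049) ≈ 14.06 dB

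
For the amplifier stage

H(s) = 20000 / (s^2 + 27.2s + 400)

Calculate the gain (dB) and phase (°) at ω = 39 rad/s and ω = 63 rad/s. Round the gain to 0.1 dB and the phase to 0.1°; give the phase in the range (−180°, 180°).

At s = jω = j39:
quadratic: (j39)² + 27.2·j39 + 400 = -1121 + j1060.8 → |·| ≈ 1543.4, ∠ ≈ 136.58°
|H| = 20000 / 1543.4 ≈ 12.958
Gain = 20 log₁₀(12.958) ≈ 22.25 dB
∠H = 0.00° − 136.58° = -136.58°

At s = jω = j63:
quadratic: (j63)² + 27.2·j63 + 400 = -3569 + j1713.6 → |·| ≈ 3959.1, ∠ ≈ 154.35°
|H| = 20000 / 3959.1 ≈ 5.0517
Gain = 20 log₁₀(5.0517) ≈ 14.07 dB
∠H = 0.00° − 154.35° = -154.35°

ω = 39: 22.3 dB, -136.6°; ω = 63: 14.1 dB, -154.4°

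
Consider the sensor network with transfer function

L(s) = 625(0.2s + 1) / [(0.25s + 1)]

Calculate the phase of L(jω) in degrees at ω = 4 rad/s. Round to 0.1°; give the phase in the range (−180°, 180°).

-6.3°

At ω = 4 rad/s:
zero (1 + j4·0.2) = 1 + j0.8 → |·| ≈ 1.2806, ∠ ≈ 38.66°
pole (1 + j4·0.25) = 1 + j1 → |·| ≈ 1.4142, ∠ ≈ 45.00°
∠L = (38.66°) − (45.00°) = -6.34°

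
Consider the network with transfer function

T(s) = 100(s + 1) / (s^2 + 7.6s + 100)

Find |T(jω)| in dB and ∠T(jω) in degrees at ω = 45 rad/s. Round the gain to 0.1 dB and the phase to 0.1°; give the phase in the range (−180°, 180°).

7.2 dB, -81.2°

At s = jω = j45:
zero (s+1): 1 + j45 → |·| = √(1²+45²) = √2026 ≈ 45.011, ∠ = arctan(45/1) ≈ 88.73°
quadratic: (j45)² + 7.6·j45 + 100 = -1925 + j342 → |·| ≈ 1955.1, ∠ ≈ 169.93°
|T| = 100 · 45.011 / 1955.1 ≈ 2.3022
Gain = 20 log₁₀(2.3022) ≈ 7.24 dB
∠T = 88.73° − 169.93° = -81.20°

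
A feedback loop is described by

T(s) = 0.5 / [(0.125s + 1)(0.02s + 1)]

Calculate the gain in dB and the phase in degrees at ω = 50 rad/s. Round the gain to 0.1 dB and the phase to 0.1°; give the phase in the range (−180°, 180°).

-25.1 dB, -125.9°

At ω = 50 rad/s:
pole (1 + j50·0.125) = 1 + j6.25 → |·| ≈ 6.3295, ∠ ≈ 80.91°
pole (1 + j50·0.02) = 1 + j1 → |·| ≈ 1.4142, ∠ ≈ 45.00°
|T| = 0.5 · 1 / (6.3295 · 1.4142) ≈ 0.055859
Gain = 20 log₁₀(0.055859) ≈ -25.06 dB
∠T = (0°) − (80.91° + 45.00°) = -125.91°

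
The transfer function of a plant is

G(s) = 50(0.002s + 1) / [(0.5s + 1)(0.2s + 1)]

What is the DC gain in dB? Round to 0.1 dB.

G(0) = 50 · 1 / 1 = 50
20 log₁₀(50) ≈ 33.98 dB

34.0 dB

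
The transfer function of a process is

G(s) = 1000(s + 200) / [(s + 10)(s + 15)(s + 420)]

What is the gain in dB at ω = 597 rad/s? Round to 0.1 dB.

At s = jω = j597:
zero (s+200): 200 + j597 → |·| = √(200²+597²) = √396409 ≈ 629.61, ∠ = arctan(597/200) ≈ 71.48°
pole (s+10): 10 + j597 → |·| = √(10²+597²) = √356509 ≈ 597.08, ∠ = arctan(597/10) ≈ 89.04°
pole (s+15): 15 + j597 → |·| = √(15²+597²) = √356634 ≈ 597.19, ∠ = arctan(597/15) ≈ 88.56°
pole (s+420): 420 + j597 → |·| = √(420²+597²) = √532809 ≈ 729.94, ∠ = arctan(597/420) ≈ 54.87°
|G| = 1000 · 629.61 / 2.6027e+08 ≈ 0.0024191
Gain = 20 log₁₀(0.0024191) ≈ -52.33 dB

-52.3 dB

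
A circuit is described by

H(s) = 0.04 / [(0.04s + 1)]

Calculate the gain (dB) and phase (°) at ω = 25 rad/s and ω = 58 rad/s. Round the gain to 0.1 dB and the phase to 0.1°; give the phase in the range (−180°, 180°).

ω = 25: -31.0 dB, -45.0°; ω = 58: -36.0 dB, -66.7°

At ω = 25 rad/s:
pole (1 + j25·0.04) = 1 + j1 → |·| ≈ 1.4142, ∠ ≈ 45.00°
|H| = 0.04 · 1 / (1.4142) ≈ 0.028285
Gain = 20 log₁₀(0.028285) ≈ -30.97 dB
∠H = (0°) − (45.00°) = -45.00°

At ω = 58 rad/s:
pole (1 + j58·0.04) = 1 + j2.32 → |·| ≈ 2.5263, ∠ ≈ 66.68°
|H| = 0.04 · 1 / (2.5263) ≈ 0.015833
Gain = 20 log₁₀(0.015833) ≈ -36.01 dB
∠H = (0°) − (66.68°) = -66.68°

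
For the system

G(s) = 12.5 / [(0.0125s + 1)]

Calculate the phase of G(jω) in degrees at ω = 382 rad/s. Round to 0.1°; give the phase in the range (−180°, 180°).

-78.2°

At ω = 382 rad/s:
pole (1 + j382·0.0125) = 1 + j4.775 → |·| ≈ 4.8786, ∠ ≈ 78.17°
∠G = (0°) − (78.17°) = -78.17°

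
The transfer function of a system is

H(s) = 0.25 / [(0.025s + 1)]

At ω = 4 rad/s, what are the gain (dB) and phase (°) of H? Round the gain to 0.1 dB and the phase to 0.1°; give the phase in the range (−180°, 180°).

At ω = 4 rad/s:
pole (1 + j4·0.025) = 1 + j0.1 → |·| ≈ 1.005, ∠ ≈ 5.71°
|H| = 0.25 · 1 / (1.005) ≈ 0.24876
Gain = 20 log₁₀(0.24876) ≈ -12.08 dB
∠H = (0°) − (5.71°) = -5.71°

-12.1 dB, -5.7°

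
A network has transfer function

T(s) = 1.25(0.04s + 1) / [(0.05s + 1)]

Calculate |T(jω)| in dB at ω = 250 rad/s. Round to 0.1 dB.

0.0 dB

At ω = 250 rad/s:
zero (1 + j250·0.04) = 1 + j10 → |·| ≈ 10.05, ∠ ≈ 84.29°
pole (1 + j250·0.05) = 1 + j12.5 → |·| ≈ 12.54, ∠ ≈ 85.43°
|T| = 1.25 · 10.05 / (12.54) ≈ 1.0018
Gain = 20 log₁₀(1.0018) ≈ 0.02 dB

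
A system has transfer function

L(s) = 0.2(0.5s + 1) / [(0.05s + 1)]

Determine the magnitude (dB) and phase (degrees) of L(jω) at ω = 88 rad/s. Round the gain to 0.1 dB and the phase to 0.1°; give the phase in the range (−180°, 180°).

5.8 dB, 11.5°

At ω = 88 rad/s:
zero (1 + j88·0.5) = 1 + j44 → |·| ≈ 44.011, ∠ ≈ 88.70°
pole (1 + j88·0.05) = 1 + j4.4 → |·| ≈ 4.5122, ∠ ≈ 77.20°
|L| = 0.2 · 44.011 / (4.5122) ≈ 1.9508
Gain = 20 log₁₀(1.9508) ≈ 5.80 dB
∠L = (88.70°) − (77.20°) = 11.50°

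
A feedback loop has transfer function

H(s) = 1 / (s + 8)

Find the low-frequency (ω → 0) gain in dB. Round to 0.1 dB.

-18.1 dB

H(0) = 1 / (8) = 0.125
20 log₁₀(0.125) ≈ -18.06 dB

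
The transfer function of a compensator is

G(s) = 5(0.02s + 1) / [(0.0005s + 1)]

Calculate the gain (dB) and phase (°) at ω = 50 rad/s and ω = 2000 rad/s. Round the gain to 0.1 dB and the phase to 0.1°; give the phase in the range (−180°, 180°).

At ω = 50 rad/s:
zero (1 + j50·0.02) = 1 + j1 → |·| ≈ 1.4142, ∠ ≈ 45.00°
pole (1 + j50·0.0005) = 1 + j0.025 → |·| ≈ 1.0003, ∠ ≈ 1.43°
|G| = 5 · 1.4142 / (1.0003) ≈ 7.0689
Gain = 20 log₁₀(7.0689) ≈ 16.99 dB
∠G = (45.00°) − (1.43°) = 43.57°

At ω = 2000 rad/s:
zero (1 + j2000·0.02) = 1 + j40 → |·| ≈ 40.012, ∠ ≈ 88.57°
pole (1 + j2000·0.0005) = 1 + j1 → |·| ≈ 1.4142, ∠ ≈ 45.00°
|G| = 5 · 40.012 / (1.4142) ≈ 141.47
Gain = 20 log₁₀(141.47) ≈ 43.01 dB
∠G = (88.57°) − (45.00°) = 43.57°

ω = 50: 17.0 dB, 43.6°; ω = 2000: 43.0 dB, 43.6°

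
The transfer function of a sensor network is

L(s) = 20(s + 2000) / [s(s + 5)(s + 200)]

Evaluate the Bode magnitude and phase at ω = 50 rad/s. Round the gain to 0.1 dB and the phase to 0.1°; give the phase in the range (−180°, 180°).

-22.2 dB, 173.1°

At s = jω = j50:
zero (s+2000): 2000 + j50 → |·| = √(2000²+50²) = √4002500 ≈ 2000.6, ∠ = arctan(50/2000) ≈ 1.43°
pole (s+5): 5 + j50 → |·| = √(5²+50²) = √2525 ≈ 50.249, ∠ = arctan(50/5) ≈ 84.29°
pole (s+200): 200 + j50 → |·| = √(200²+50²) = √42500 ≈ 206.16, ∠ = arctan(50/200) ≈ 14.04°
pole at origin: |s| = 50, ∠ = 90.00° (in denominator)
|L| = 20 · 2000.6 / 5.1797e+05 ≈ 0.077248
Gain = 20 log₁₀(0.077248) ≈ -22.24 dB
∠L = 1.43° − 188.33° = -186.90° ≡ 173.10° (principal value)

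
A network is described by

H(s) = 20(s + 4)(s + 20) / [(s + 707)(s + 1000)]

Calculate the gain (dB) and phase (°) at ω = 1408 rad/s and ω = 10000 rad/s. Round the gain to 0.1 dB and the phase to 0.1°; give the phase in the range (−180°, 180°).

At s = jω = j1408:
zero (s+4): 4 + j1408 → |·| = √(4²+1408²) = √1982480 ≈ 1408, ∠ = arctan(1408/4) ≈ 89.84°
zero (s+20): 20 + j1408 → |·| = √(20²+1408²) = √1982864 ≈ 1408.1, ∠ = arctan(1408/20) ≈ 89.19°
pole (s+707): 707 + j1408 → |·| = √(707²+1408²) = √2482313 ≈ 1575.5, ∠ = arctan(1408/707) ≈ 63.34°
pole (s+1000): 1000 + j1408 → |·| = √(1000²+1408²) = √2982464 ≈ 1727, ∠ = arctan(1408/1000) ≈ 54.62°
|H| = 20 · 1.9826e+06 / 2.7209e+06 ≈ 14.573
Gain = 20 log₁₀(14.573) ≈ 23.27 dB
∠H = 179.03° − 117.96° = 61.07°

At s = jω = j10000:
zero (s+4): 4 + j10000 → |·| = √(4²+10000²) = √100000016 ≈ 10000, ∠ = arctan(10000/4) ≈ 89.98°
zero (s+20): 20 + j10000 → |·| = √(20²+10000²) = √100000400 ≈ 10000, ∠ = arctan(10000/20) ≈ 89.89°
pole (s+707): 707 + j10000 → |·| = √(707²+10000²) = √100499849 ≈ 10025, ∠ = arctan(10000/707) ≈ 85.96°
pole (s+1000): 1000 + j10000 → |·| = √(1000²+10000²) = √101000000 ≈ 10050, ∠ = arctan(10000/1000) ≈ 84.29°
|H| = 20 · 1e+08 / 1.0075e+08 ≈ 19.851
Gain = 20 log₁₀(19.851) ≈ 25.96 dB
∠H = 179.87° − 170.25° = 9.62°

ω = 1408: 23.3 dB, 61.1°; ω = 10000: 26.0 dB, 9.6°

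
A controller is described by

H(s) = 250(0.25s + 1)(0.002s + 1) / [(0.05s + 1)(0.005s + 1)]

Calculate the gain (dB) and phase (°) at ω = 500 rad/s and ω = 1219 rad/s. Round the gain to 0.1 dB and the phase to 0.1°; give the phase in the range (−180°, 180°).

ω = 500: 56.3 dB, -21.4°; ω = 1219: 54.5 dB, -12.2°

At ω = 500 rad/s:
zero (1 + j500·0.25) = 1 + j125 → |·| ≈ 125, ∠ ≈ 89.54°
zero (1 + j500·0.002) = 1 + j1 → |·| ≈ 1.4142, ∠ ≈ 45.00°
pole (1 + j500·0.05) = 1 + j25 → |·| ≈ 25.02, ∠ ≈ 87.71°
pole (1 + j500·0.005) = 1 + j2.5 → |·| ≈ 2.6926, ∠ ≈ 68.20°
|H| = 250 · 125 · 1.4142 / (25.02 · 2.6926) ≈ 656
Gain = 20 log₁₀(656) ≈ 56.34 dB
∠H = (89.54° + 45.00°) − (87.71° + 68.20°) = -21.37°

At ω = 1219 rad/s:
zero (1 + j1219·0.25) = 1 + j304.75 → |·| ≈ 304.75, ∠ ≈ 89.81°
zero (1 + j1219·0.002) = 1 + j2.438 → |·| ≈ 2.6351, ∠ ≈ 67.70°
pole (1 + j1219·0.05) = 1 + j60.95 → |·| ≈ 60.958, ∠ ≈ 89.06°
pole (1 + j1219·0.005) = 1 + j6.095 → |·| ≈ 6.1765, ∠ ≈ 80.68°
|H| = 250 · 304.75 · 2.6351 / (60.958 · 6.1765) ≈ 533.22
Gain = 20 log₁₀(533.22) ≈ 54.54 dB
∠H = (89.81° + 67.70°) − (89.06° + 80.68°) = -12.23°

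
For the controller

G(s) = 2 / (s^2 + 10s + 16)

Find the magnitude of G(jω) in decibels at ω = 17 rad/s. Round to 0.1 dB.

Substitute s = j17:
Numerator: 2 = 2 + j0
Denominator: (j17)^2 + 10(j17) + 16 = -273 + j170
|N| = √(2² + 0²) ≈ 2, ∠N ≈ 0.00°
|D| = √(273² + 170²) ≈ 321.6, ∠D ≈ 148.09°
|G| = 2 / 321.6 ≈ 0.0062189
Gain = 20 log₁₀(0.0062189) ≈ -44.13 dB

-44.1 dB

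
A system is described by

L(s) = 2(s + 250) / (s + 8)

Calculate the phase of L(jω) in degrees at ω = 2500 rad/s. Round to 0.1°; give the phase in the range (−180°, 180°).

-5.5°

At s = jω = j2500:
zero (s+250): 250 + j2500 → |·| = √(250²+2500²) = √6312500 ≈ 2512.5, ∠ = arctan(2500/250) ≈ 84.29°
pole (s+8): 8 + j2500 → |·| = √(8²+2500²) = √6250064 ≈ 2500, ∠ = arctan(2500/8) ≈ 89.82°
∠L = 84.29° − 89.82° = -5.53°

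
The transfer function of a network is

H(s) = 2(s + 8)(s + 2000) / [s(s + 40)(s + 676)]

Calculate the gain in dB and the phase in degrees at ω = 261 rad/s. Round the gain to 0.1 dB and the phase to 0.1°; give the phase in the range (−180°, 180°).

-33.5 dB, -96.7°

At s = jω = j261:
zero (s+8): 8 + j261 → |·| = √(8²+261²) = √68185 ≈ 261.12, ∠ = arctan(261/8) ≈ 88.24°
zero (s+2000): 2000 + j261 → |·| = √(2000²+261²) = √4068121 ≈ 2017, ∠ = arctan(261/2000) ≈ 7.44°
pole (s+40): 40 + j261 → |·| = √(40²+261²) = √69721 ≈ 264.05, ∠ = arctan(261/40) ≈ 81.29°
pole (s+676): 676 + j261 → |·| = √(676²+261²) = √525097 ≈ 724.64, ∠ = arctan(261/676) ≈ 21.11°
pole at origin: |s| = 261, ∠ = 90.00° (in denominator)
|H| = 2 · 5.2668e+05 / 4.994e+07 ≈ 0.021093
Gain = 20 log₁₀(0.021093) ≈ -33.52 dB
∠H = 95.68° − 192.40° = -96.72°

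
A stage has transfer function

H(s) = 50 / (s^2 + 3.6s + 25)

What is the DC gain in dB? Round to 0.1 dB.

6.0 dB

H(0) = 50 / 25 = 2
20 log₁₀(2) ≈ 6.02 dB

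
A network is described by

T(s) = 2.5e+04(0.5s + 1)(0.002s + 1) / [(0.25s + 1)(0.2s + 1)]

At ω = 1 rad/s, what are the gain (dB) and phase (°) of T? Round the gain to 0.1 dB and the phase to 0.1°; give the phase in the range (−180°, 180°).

88.5 dB, 1.3°

At ω = 1 rad/s:
zero (1 + j1·0.5) = 1 + j0.5 → |·| ≈ 1.118, ∠ ≈ 26.57°
zero (1 + j1·0.002) = 1 + j0.002 → |·| ≈ 1, ∠ ≈ 0.11°
pole (1 + j1·0.25) = 1 + j0.25 → |·| ≈ 1.0308, ∠ ≈ 14.04°
pole (1 + j1·0.2) = 1 + j0.2 → |·| ≈ 1.0198, ∠ ≈ 11.31°
|T| = 2.5e+04 · 1.118 · 1 / (1.0308 · 1.0198) ≈ 26588
Gain = 20 log₁₀(26588) ≈ 88.49 dB
∠T = (26.57° + 0.11°) − (14.04° + 11.31°) = 1.33°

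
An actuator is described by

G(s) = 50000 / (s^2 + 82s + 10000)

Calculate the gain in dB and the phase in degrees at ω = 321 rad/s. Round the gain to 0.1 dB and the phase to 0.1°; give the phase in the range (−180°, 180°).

At s = jω = j321:
quadratic: (j321)² + 82·j321 + 10000 = -93041 + j26322 → |·| ≈ 96693, ∠ ≈ 164.20°
|G| = 50000 / 96693 ≈ 0.5171
Gain = 20 log₁₀(0.5171) ≈ -5.73 dB
∠G = 0.00° − 164.20° = -164.20°

-5.7 dB, -164.2°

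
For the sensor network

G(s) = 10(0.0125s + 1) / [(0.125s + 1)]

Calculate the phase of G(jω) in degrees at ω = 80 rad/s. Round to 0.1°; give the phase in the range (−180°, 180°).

At ω = 80 rad/s:
zero (1 + j80·0.0125) = 1 + j1 → |·| ≈ 1.4142, ∠ ≈ 45.00°
pole (1 + j80·0.125) = 1 + j10 → |·| ≈ 10.05, ∠ ≈ 84.29°
∠G = (45.00°) − (84.29°) = -39.29°

-39.3°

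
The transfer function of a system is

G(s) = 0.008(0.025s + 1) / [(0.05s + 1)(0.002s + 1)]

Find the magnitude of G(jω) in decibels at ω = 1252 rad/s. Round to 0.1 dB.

At ω = 1252 rad/s:
zero (1 + j1252·0.025) = 1 + j31.3 → |·| ≈ 31.316, ∠ ≈ 88.17°
pole (1 + j1252·0.05) = 1 + j62.6 → |·| ≈ 62.608, ∠ ≈ 89.08°
pole (1 + j1252·0.002) = 1 + j2.504 → |·| ≈ 2.6963, ∠ ≈ 68.23°
|G| = 0.008 · 31.316 / (62.608 · 2.6963) ≈ 0.0014841
Gain = 20 log₁₀(0.0014841) ≈ -56.57 dB

-56.6 dB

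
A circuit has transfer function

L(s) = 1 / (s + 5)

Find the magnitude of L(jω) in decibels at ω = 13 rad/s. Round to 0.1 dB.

Substitute s = j13:
Numerator: 1 = 1 + j0
Denominator: (j13) + 5 = 5 + j13
|N| = √(1² + 0²) ≈ 1, ∠N ≈ 0.00°
|D| = √(5² + 13²) ≈ 13.928, ∠D ≈ 68.96°
|L| = 1 / 13.928 ≈ 0.071798
Gain = 20 log₁₀(0.071798) ≈ -22.88 dB

-22.9 dB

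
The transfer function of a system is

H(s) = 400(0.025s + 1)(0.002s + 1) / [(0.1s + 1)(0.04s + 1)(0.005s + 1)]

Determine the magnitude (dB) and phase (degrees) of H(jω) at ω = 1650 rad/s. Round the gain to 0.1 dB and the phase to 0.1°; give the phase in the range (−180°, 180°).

At ω = 1650 rad/s:
zero (1 + j1650·0.025) = 1 + j41.25 → |·| ≈ 41.262, ∠ ≈ 88.61°
zero (1 + j1650·0.002) = 1 + j3.3 → |·| ≈ 3.4482, ∠ ≈ 73.14°
pole (1 + j1650·0.1) = 1 + j165 → |·| ≈ 165, ∠ ≈ 89.65°
pole (1 + j1650·0.04) = 1 + j66 → |·| ≈ 66.008, ∠ ≈ 89.13°
pole (1 + j1650·0.005) = 1 + j8.25 → |·| ≈ 8.3104, ∠ ≈ 83.09°
|H| = 400 · 41.262 · 3.4482 / (165 · 66.008 · 8.3104) ≈ 0.62878
Gain = 20 log₁₀(0.62878) ≈ -4.03 dB
∠H = (88.61° + 73.14°) − (89.65° + 89.13° + 83.09°) = -100.12°

-4.0 dB, -100.1°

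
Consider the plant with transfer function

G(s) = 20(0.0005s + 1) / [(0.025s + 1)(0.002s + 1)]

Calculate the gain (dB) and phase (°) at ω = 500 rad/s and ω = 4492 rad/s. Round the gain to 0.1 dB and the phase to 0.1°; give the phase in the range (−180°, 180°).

ω = 500: 1.3 dB, -116.4°; ω = 4492: -26.3 dB, -107.1°

At ω = 500 rad/s:
zero (1 + j500·0.0005) = 1 + j0.25 → |·| ≈ 1.0308, ∠ ≈ 14.04°
pole (1 + j500·0.025) = 1 + j12.5 → |·| ≈ 12.54, ∠ ≈ 85.43°
pole (1 + j500·0.002) = 1 + j1 → |·| ≈ 1.4142, ∠ ≈ 45.00°
|G| = 20 · 1.0308 / (12.54 · 1.4142) ≈ 1.1625
Gain = 20 log₁₀(1.1625) ≈ 1.31 dB
∠G = (14.04°) − (85.43° + 45.00°) = -116.39°

At ω = 4492 rad/s:
zero (1 + j4492·0.0005) = 1 + j2.246 → |·| ≈ 2.4586, ∠ ≈ 66.00°
pole (1 + j4492·0.025) = 1 + j112.3 → |·| ≈ 112.3, ∠ ≈ 89.49°
pole (1 + j4492·0.002) = 1 + j8.984 → |·| ≈ 9.0395, ∠ ≈ 83.65°
|G| = 20 · 2.4586 / (112.3 · 9.0395) ≈ 0.048439
Gain = 20 log₁₀(0.048439) ≈ -26.30 dB
∠G = (66.00°) − (89.49° + 83.65°) = -107.14°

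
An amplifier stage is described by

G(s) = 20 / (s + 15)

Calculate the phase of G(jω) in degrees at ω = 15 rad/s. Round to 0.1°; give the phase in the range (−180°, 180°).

Substitute s = j15:
Numerator: 20 = 20 + j0
Denominator: (j15) + 15 = 15 + j15
|N| = √(20² + 0²) ≈ 20, ∠N ≈ 0.00°
|D| = √(15² + 15²) ≈ 21.213, ∠D ≈ 45.00°
∠G = 0.00° − 45.00° = -45.00°

-45.0°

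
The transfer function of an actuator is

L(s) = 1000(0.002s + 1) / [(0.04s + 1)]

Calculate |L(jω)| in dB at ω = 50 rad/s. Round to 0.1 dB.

53.1 dB

At ω = 50 rad/s:
zero (1 + j50·0.002) = 1 + j0.1 → |·| ≈ 1.005, ∠ ≈ 5.71°
pole (1 + j50·0.04) = 1 + j2 → |·| ≈ 2.2361, ∠ ≈ 63.43°
|L| = 1000 · 1.005 / (2.2361) ≈ 449.44
Gain = 20 log₁₀(449.44) ≈ 53.05 dB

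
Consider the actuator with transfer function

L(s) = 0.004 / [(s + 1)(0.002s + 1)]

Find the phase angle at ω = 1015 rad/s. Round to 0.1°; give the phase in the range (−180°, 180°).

At ω = 1015 rad/s:
pole (1 + j1015·1) = 1 + j1015 → |·| ≈ 1015, ∠ ≈ 89.94°
pole (1 + j1015·0.002) = 1 + j2.03 → |·| ≈ 2.2629, ∠ ≈ 63.77°
∠L = (0°) − (89.94° + 63.77°) = -153.71°

-153.7°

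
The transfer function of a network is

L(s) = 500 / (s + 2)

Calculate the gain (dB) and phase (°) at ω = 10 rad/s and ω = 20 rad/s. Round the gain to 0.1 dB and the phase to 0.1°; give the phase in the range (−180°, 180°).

At s = jω = j10:
pole (s+2): 2 + j10 → |·| = √(2²+10²) = √104 ≈ 10.198, ∠ = arctan(10/2) ≈ 78.69°
|L| = 500 / 10.198 ≈ 49.029
Gain = 20 log₁₀(49.029) ≈ 33.81 dB
∠L = 0.00° − 78.69° = -78.69°

At s = jω = j20:
pole (s+2): 2 + j20 → |·| = √(2²+20²) = √404 ≈ 20.1, ∠ = arctan(20/2) ≈ 84.29°
|L| = 500 / 20.1 ≈ 24.876
Gain = 20 log₁₀(24.876) ≈ 27.92 dB
∠L = 0.00° − 84.29° = -84.29°

ω = 10: 33.8 dB, -78.7°; ω = 20: 27.9 dB, -84.3°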